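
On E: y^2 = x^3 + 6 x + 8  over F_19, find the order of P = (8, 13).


Compute successive multiples of P until we hit O:
  1P = (8, 13)
  2P = (14, 10)
  3P = (2, 3)
  4P = (16, 18)
  5P = (4, 18)
  6P = (5, 7)
  7P = (10, 2)
  8P = (17, 8)
  ... (continuing to 19P)
  19P = O

ord(P) = 19


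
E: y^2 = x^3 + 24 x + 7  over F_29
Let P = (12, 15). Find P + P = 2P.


Doubling: s = (3 x1^2 + a) / (2 y1)
s = (3*12^2 + 24) / (2*15) mod 29 = 21
x3 = s^2 - 2 x1 mod 29 = 21^2 - 2*12 = 11
y3 = s (x1 - x3) - y1 mod 29 = 21 * (12 - 11) - 15 = 6

2P = (11, 6)


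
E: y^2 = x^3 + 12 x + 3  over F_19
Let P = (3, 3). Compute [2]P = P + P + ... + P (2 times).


k = 2 = 10_2 (binary, LSB first: 01)
Double-and-add from P = (3, 3):
  bit 0 = 0: acc unchanged = O
  bit 1 = 1: acc = O + (3, 16) = (3, 16)

2P = (3, 16)


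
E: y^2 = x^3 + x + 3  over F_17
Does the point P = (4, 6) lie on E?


Check whether y^2 = x^3 + 1 x + 3 (mod 17) for (x, y) = (4, 6).
LHS: y^2 = 6^2 mod 17 = 2
RHS: x^3 + 1 x + 3 = 4^3 + 1*4 + 3 mod 17 = 3
LHS != RHS

No, not on the curve


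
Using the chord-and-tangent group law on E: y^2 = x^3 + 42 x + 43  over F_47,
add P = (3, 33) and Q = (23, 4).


P != Q, so use the chord formula.
s = (y2 - y1) / (x2 - x1) = (18) / (20) mod 47 = 15
x3 = s^2 - x1 - x2 mod 47 = 15^2 - 3 - 23 = 11
y3 = s (x1 - x3) - y1 mod 47 = 15 * (3 - 11) - 33 = 35

P + Q = (11, 35)


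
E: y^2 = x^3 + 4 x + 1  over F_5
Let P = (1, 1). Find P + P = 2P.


Doubling: s = (3 x1^2 + a) / (2 y1)
s = (3*1^2 + 4) / (2*1) mod 5 = 1
x3 = s^2 - 2 x1 mod 5 = 1^2 - 2*1 = 4
y3 = s (x1 - x3) - y1 mod 5 = 1 * (1 - 4) - 1 = 1

2P = (4, 1)


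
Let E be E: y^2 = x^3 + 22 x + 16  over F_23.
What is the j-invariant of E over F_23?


Delta = -16(4 a^3 + 27 b^2) mod 23 = 10
-1728 * (4 a)^3 = -1728 * (4*22)^3 mod 23 = 8
j = 8 * 10^(-1) mod 23 = 10

j = 10 (mod 23)


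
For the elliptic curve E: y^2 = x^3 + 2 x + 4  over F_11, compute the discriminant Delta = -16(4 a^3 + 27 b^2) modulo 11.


4 a^3 + 27 b^2 = 4*2^3 + 27*4^2 = 32 + 432 = 464
Delta = -16 * (464) = -7424
Delta mod 11 = 1

Delta = 1 (mod 11)


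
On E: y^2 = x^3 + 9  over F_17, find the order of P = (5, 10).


Compute successive multiples of P until we hit O:
  1P = (5, 10)
  2P = (3, 6)
  3P = (13, 8)
  4P = (15, 1)
  5P = (16, 5)
  6P = (0, 14)
  7P = (14, 4)
  8P = (6, 2)
  ... (continuing to 18P)
  18P = O

ord(P) = 18


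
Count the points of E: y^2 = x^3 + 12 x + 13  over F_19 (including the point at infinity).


For each x in F_19, count y with y^2 = x^3 + 12 x + 13 mod 19:
  x = 1: RHS = 7, y in [8, 11]  -> 2 point(s)
  x = 2: RHS = 7, y in [8, 11]  -> 2 point(s)
  x = 3: RHS = 0, y in [0]  -> 1 point(s)
  x = 4: RHS = 11, y in [7, 12]  -> 2 point(s)
  x = 6: RHS = 16, y in [4, 15]  -> 2 point(s)
  x = 12: RHS = 4, y in [2, 17]  -> 2 point(s)
  x = 16: RHS = 7, y in [8, 11]  -> 2 point(s)
  x = 17: RHS = 0, y in [0]  -> 1 point(s)
  x = 18: RHS = 0, y in [0]  -> 1 point(s)
Affine points: 15. Add the point at infinity: total = 16.

#E(F_19) = 16


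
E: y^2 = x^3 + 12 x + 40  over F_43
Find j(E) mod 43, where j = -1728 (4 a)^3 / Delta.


Delta = -16(4 a^3 + 27 b^2) mod 43 = 29
-1728 * (4 a)^3 = -1728 * (4*12)^3 mod 43 = 32
j = 32 * 29^(-1) mod 43 = 10

j = 10 (mod 43)


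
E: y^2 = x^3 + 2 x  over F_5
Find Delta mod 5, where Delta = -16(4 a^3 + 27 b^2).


4 a^3 + 27 b^2 = 4*2^3 + 27*0^2 = 32 + 0 = 32
Delta = -16 * (32) = -512
Delta mod 5 = 3

Delta = 3 (mod 5)


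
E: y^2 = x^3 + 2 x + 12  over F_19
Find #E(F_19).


For each x in F_19, count y with y^2 = x^3 + 2 x + 12 mod 19:
  x = 2: RHS = 5, y in [9, 10]  -> 2 point(s)
  x = 3: RHS = 7, y in [8, 11]  -> 2 point(s)
  x = 10: RHS = 6, y in [5, 14]  -> 2 point(s)
  x = 11: RHS = 16, y in [4, 15]  -> 2 point(s)
  x = 12: RHS = 16, y in [4, 15]  -> 2 point(s)
  x = 15: RHS = 16, y in [4, 15]  -> 2 point(s)
  x = 16: RHS = 17, y in [6, 13]  -> 2 point(s)
  x = 17: RHS = 0, y in [0]  -> 1 point(s)
  x = 18: RHS = 9, y in [3, 16]  -> 2 point(s)
Affine points: 17. Add the point at infinity: total = 18.

#E(F_19) = 18


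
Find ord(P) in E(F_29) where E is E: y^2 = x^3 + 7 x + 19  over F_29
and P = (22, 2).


Compute successive multiples of P until we hit O:
  1P = (22, 2)
  2P = (10, 25)
  3P = (19, 14)
  4P = (4, 13)
  5P = (4, 16)
  6P = (19, 15)
  7P = (10, 4)
  8P = (22, 27)
  ... (continuing to 9P)
  9P = O

ord(P) = 9


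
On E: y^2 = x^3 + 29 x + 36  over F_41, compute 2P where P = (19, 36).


Doubling: s = (3 x1^2 + a) / (2 y1)
s = (3*19^2 + 29) / (2*36) mod 41 = 20
x3 = s^2 - 2 x1 mod 41 = 20^2 - 2*19 = 34
y3 = s (x1 - x3) - y1 mod 41 = 20 * (19 - 34) - 36 = 33

2P = (34, 33)


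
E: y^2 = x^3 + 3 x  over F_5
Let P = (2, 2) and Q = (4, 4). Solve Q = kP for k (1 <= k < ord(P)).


Enumerate multiples of P until we hit Q = (4, 4):
  1P = (2, 2)
  2P = (1, 3)
  3P = (3, 4)
  4P = (4, 4)
Match found at i = 4.

k = 4


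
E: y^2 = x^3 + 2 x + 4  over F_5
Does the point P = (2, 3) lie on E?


Check whether y^2 = x^3 + 2 x + 4 (mod 5) for (x, y) = (2, 3).
LHS: y^2 = 3^2 mod 5 = 4
RHS: x^3 + 2 x + 4 = 2^3 + 2*2 + 4 mod 5 = 1
LHS != RHS

No, not on the curve


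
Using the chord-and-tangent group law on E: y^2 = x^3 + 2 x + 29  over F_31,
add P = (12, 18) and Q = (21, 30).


P != Q, so use the chord formula.
s = (y2 - y1) / (x2 - x1) = (12) / (9) mod 31 = 22
x3 = s^2 - x1 - x2 mod 31 = 22^2 - 12 - 21 = 17
y3 = s (x1 - x3) - y1 mod 31 = 22 * (12 - 17) - 18 = 27

P + Q = (17, 27)


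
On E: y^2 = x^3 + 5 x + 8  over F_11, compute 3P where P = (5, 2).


k = 3 = 11_2 (binary, LSB first: 11)
Double-and-add from P = (5, 2):
  bit 0 = 1: acc = O + (5, 2) = (5, 2)
  bit 1 = 1: acc = (5, 2) + (5, 9) = O

3P = O


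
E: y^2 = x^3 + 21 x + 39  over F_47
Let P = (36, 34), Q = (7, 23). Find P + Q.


P != Q, so use the chord formula.
s = (y2 - y1) / (x2 - x1) = (36) / (18) mod 47 = 2
x3 = s^2 - x1 - x2 mod 47 = 2^2 - 36 - 7 = 8
y3 = s (x1 - x3) - y1 mod 47 = 2 * (36 - 8) - 34 = 22

P + Q = (8, 22)


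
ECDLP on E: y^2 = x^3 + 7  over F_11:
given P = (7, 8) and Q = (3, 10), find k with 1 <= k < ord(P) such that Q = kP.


Enumerate multiples of P until we hit Q = (3, 10):
  1P = (7, 8)
  2P = (6, 6)
  3P = (2, 2)
  4P = (3, 10)
Match found at i = 4.

k = 4


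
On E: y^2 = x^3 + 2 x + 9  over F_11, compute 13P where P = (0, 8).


k = 13 = 1101_2 (binary, LSB first: 1011)
Double-and-add from P = (0, 8):
  bit 0 = 1: acc = O + (0, 8) = (0, 8)
  bit 1 = 0: acc unchanged = (0, 8)
  bit 2 = 1: acc = (0, 8) + (1, 10) = (3, 8)
  bit 3 = 1: acc = (3, 8) + (7, 5) = (5, 10)

13P = (5, 10)


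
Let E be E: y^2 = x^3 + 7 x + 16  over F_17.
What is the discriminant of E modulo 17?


4 a^3 + 27 b^2 = 4*7^3 + 27*16^2 = 1372 + 6912 = 8284
Delta = -16 * (8284) = -132544
Delta mod 17 = 5

Delta = 5 (mod 17)


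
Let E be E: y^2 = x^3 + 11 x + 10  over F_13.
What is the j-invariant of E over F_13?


Delta = -16(4 a^3 + 27 b^2) mod 13 = 4
-1728 * (4 a)^3 = -1728 * (4*11)^3 mod 13 = 8
j = 8 * 4^(-1) mod 13 = 2

j = 2 (mod 13)


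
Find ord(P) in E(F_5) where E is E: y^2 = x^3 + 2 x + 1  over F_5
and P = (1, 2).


Compute successive multiples of P until we hit O:
  1P = (1, 2)
  2P = (3, 3)
  3P = (0, 1)
  4P = (0, 4)
  5P = (3, 2)
  6P = (1, 3)
  7P = O

ord(P) = 7


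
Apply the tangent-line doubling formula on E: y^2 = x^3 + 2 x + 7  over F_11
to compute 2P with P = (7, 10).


Doubling: s = (3 x1^2 + a) / (2 y1)
s = (3*7^2 + 2) / (2*10) mod 11 = 8
x3 = s^2 - 2 x1 mod 11 = 8^2 - 2*7 = 6
y3 = s (x1 - x3) - y1 mod 11 = 8 * (7 - 6) - 10 = 9

2P = (6, 9)


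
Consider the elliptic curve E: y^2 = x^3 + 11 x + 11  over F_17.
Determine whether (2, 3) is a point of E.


Check whether y^2 = x^3 + 11 x + 11 (mod 17) for (x, y) = (2, 3).
LHS: y^2 = 3^2 mod 17 = 9
RHS: x^3 + 11 x + 11 = 2^3 + 11*2 + 11 mod 17 = 7
LHS != RHS

No, not on the curve


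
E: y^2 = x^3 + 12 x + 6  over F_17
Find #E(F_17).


For each x in F_17, count y with y^2 = x^3 + 12 x + 6 mod 17:
  x = 1: RHS = 2, y in [6, 11]  -> 2 point(s)
  x = 2: RHS = 4, y in [2, 15]  -> 2 point(s)
  x = 3: RHS = 1, y in [1, 16]  -> 2 point(s)
  x = 4: RHS = 16, y in [4, 13]  -> 2 point(s)
  x = 5: RHS = 4, y in [2, 15]  -> 2 point(s)
  x = 7: RHS = 8, y in [5, 12]  -> 2 point(s)
  x = 8: RHS = 2, y in [6, 11]  -> 2 point(s)
  x = 10: RHS = 4, y in [2, 15]  -> 2 point(s)
  x = 12: RHS = 8, y in [5, 12]  -> 2 point(s)
  x = 13: RHS = 13, y in [8, 9]  -> 2 point(s)
  x = 15: RHS = 8, y in [5, 12]  -> 2 point(s)
Affine points: 22. Add the point at infinity: total = 23.

#E(F_17) = 23


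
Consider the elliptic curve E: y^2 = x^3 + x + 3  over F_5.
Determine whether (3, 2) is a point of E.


Check whether y^2 = x^3 + 1 x + 3 (mod 5) for (x, y) = (3, 2).
LHS: y^2 = 2^2 mod 5 = 4
RHS: x^3 + 1 x + 3 = 3^3 + 1*3 + 3 mod 5 = 3
LHS != RHS

No, not on the curve


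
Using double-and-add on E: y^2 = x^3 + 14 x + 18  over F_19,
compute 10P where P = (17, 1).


k = 10 = 1010_2 (binary, LSB first: 0101)
Double-and-add from P = (17, 1):
  bit 0 = 0: acc unchanged = O
  bit 1 = 1: acc = O + (2, 4) = (2, 4)
  bit 2 = 0: acc unchanged = (2, 4)
  bit 3 = 1: acc = (2, 4) + (5, 17) = (16, 5)

10P = (16, 5)


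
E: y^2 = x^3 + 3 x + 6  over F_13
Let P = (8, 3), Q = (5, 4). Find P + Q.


P != Q, so use the chord formula.
s = (y2 - y1) / (x2 - x1) = (1) / (10) mod 13 = 4
x3 = s^2 - x1 - x2 mod 13 = 4^2 - 8 - 5 = 3
y3 = s (x1 - x3) - y1 mod 13 = 4 * (8 - 3) - 3 = 4

P + Q = (3, 4)


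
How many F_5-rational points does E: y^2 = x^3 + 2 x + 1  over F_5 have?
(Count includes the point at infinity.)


For each x in F_5, count y with y^2 = x^3 + 2 x + 1 mod 5:
  x = 0: RHS = 1, y in [1, 4]  -> 2 point(s)
  x = 1: RHS = 4, y in [2, 3]  -> 2 point(s)
  x = 3: RHS = 4, y in [2, 3]  -> 2 point(s)
Affine points: 6. Add the point at infinity: total = 7.

#E(F_5) = 7


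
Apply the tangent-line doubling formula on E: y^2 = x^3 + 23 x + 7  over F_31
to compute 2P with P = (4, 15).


Doubling: s = (3 x1^2 + a) / (2 y1)
s = (3*4^2 + 23) / (2*15) mod 31 = 22
x3 = s^2 - 2 x1 mod 31 = 22^2 - 2*4 = 11
y3 = s (x1 - x3) - y1 mod 31 = 22 * (4 - 11) - 15 = 17

2P = (11, 17)


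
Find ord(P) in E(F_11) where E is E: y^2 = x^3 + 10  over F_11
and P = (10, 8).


Compute successive multiples of P until we hit O:
  1P = (10, 8)
  2P = (5, 6)
  3P = (1, 0)
  4P = (5, 5)
  5P = (10, 3)
  6P = O

ord(P) = 6


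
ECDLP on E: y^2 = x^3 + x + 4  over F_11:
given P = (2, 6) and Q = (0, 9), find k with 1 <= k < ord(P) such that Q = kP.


Enumerate multiples of P until we hit Q = (0, 9):
  1P = (2, 6)
  2P = (0, 9)
Match found at i = 2.

k = 2


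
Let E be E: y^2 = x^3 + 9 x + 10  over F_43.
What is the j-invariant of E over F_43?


Delta = -16(4 a^3 + 27 b^2) mod 43 = 14
-1728 * (4 a)^3 = -1728 * (4*9)^3 mod 43 = 35
j = 35 * 14^(-1) mod 43 = 24

j = 24 (mod 43)


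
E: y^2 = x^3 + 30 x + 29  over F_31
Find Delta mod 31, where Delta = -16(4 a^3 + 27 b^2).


4 a^3 + 27 b^2 = 4*30^3 + 27*29^2 = 108000 + 22707 = 130707
Delta = -16 * (130707) = -2091312
Delta mod 31 = 10

Delta = 10 (mod 31)


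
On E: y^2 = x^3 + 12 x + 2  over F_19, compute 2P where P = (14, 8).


Doubling: s = (3 x1^2 + a) / (2 y1)
s = (3*14^2 + 12) / (2*8) mod 19 = 9
x3 = s^2 - 2 x1 mod 19 = 9^2 - 2*14 = 15
y3 = s (x1 - x3) - y1 mod 19 = 9 * (14 - 15) - 8 = 2

2P = (15, 2)


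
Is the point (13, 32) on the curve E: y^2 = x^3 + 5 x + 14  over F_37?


Check whether y^2 = x^3 + 5 x + 14 (mod 37) for (x, y) = (13, 32).
LHS: y^2 = 32^2 mod 37 = 25
RHS: x^3 + 5 x + 14 = 13^3 + 5*13 + 14 mod 37 = 19
LHS != RHS

No, not on the curve


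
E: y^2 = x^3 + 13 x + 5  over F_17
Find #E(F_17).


For each x in F_17, count y with y^2 = x^3 + 13 x + 5 mod 17:
  x = 1: RHS = 2, y in [6, 11]  -> 2 point(s)
  x = 4: RHS = 2, y in [6, 11]  -> 2 point(s)
  x = 5: RHS = 8, y in [5, 12]  -> 2 point(s)
  x = 8: RHS = 9, y in [3, 14]  -> 2 point(s)
  x = 9: RHS = 1, y in [1, 16]  -> 2 point(s)
  x = 10: RHS = 13, y in [8, 9]  -> 2 point(s)
  x = 11: RHS = 0, y in [0]  -> 1 point(s)
  x = 12: RHS = 2, y in [6, 11]  -> 2 point(s)
  x = 13: RHS = 8, y in [5, 12]  -> 2 point(s)
  x = 16: RHS = 8, y in [5, 12]  -> 2 point(s)
Affine points: 19. Add the point at infinity: total = 20.

#E(F_17) = 20


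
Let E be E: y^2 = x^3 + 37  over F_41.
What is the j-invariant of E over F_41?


Delta = -16(4 a^3 + 27 b^2) mod 41 = 17
-1728 * (4 a)^3 = -1728 * (4*0)^3 mod 41 = 0
j = 0 * 17^(-1) mod 41 = 0

j = 0 (mod 41)


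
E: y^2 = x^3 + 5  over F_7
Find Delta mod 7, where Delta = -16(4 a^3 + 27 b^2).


4 a^3 + 27 b^2 = 4*0^3 + 27*5^2 = 0 + 675 = 675
Delta = -16 * (675) = -10800
Delta mod 7 = 1

Delta = 1 (mod 7)


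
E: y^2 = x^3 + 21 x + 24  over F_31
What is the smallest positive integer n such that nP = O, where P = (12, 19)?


Compute successive multiples of P until we hit O:
  1P = (12, 19)
  2P = (15, 26)
  3P = (6, 26)
  4P = (29, 6)
  5P = (10, 5)
  6P = (27, 0)
  7P = (10, 26)
  8P = (29, 25)
  ... (continuing to 12P)
  12P = O

ord(P) = 12


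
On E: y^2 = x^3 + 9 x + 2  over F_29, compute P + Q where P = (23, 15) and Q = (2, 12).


P != Q, so use the chord formula.
s = (y2 - y1) / (x2 - x1) = (26) / (8) mod 29 = 25
x3 = s^2 - x1 - x2 mod 29 = 25^2 - 23 - 2 = 20
y3 = s (x1 - x3) - y1 mod 29 = 25 * (23 - 20) - 15 = 2

P + Q = (20, 2)


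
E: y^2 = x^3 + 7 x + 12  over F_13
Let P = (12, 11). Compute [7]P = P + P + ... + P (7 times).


k = 7 = 111_2 (binary, LSB first: 111)
Double-and-add from P = (12, 11):
  bit 0 = 1: acc = O + (12, 11) = (12, 11)
  bit 1 = 1: acc = (12, 11) + (5, 4) = (10, 4)
  bit 2 = 1: acc = (10, 4) + (0, 5) = (6, 6)

7P = (6, 6)


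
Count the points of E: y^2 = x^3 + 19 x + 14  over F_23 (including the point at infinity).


For each x in F_23, count y with y^2 = x^3 + 19 x + 14 mod 23:
  x = 3: RHS = 6, y in [11, 12]  -> 2 point(s)
  x = 4: RHS = 16, y in [4, 19]  -> 2 point(s)
  x = 5: RHS = 4, y in [2, 21]  -> 2 point(s)
  x = 10: RHS = 8, y in [10, 13]  -> 2 point(s)
  x = 11: RHS = 13, y in [6, 17]  -> 2 point(s)
  x = 17: RHS = 6, y in [11, 12]  -> 2 point(s)
  x = 18: RHS = 1, y in [1, 22]  -> 2 point(s)
  x = 19: RHS = 12, y in [9, 14]  -> 2 point(s)
Affine points: 16. Add the point at infinity: total = 17.

#E(F_23) = 17


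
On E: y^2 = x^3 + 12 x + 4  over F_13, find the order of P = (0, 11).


Compute successive multiples of P until we hit O:
  1P = (0, 11)
  2P = (9, 3)
  3P = (8, 12)
  4P = (4, 8)
  5P = (12, 11)
  6P = (1, 2)
  7P = (2, 7)
  8P = (2, 6)
  ... (continuing to 15P)
  15P = O

ord(P) = 15


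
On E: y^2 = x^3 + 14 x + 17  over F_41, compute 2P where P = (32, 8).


Doubling: s = (3 x1^2 + a) / (2 y1)
s = (3*32^2 + 14) / (2*8) mod 41 = 34
x3 = s^2 - 2 x1 mod 41 = 34^2 - 2*32 = 26
y3 = s (x1 - x3) - y1 mod 41 = 34 * (32 - 26) - 8 = 32

2P = (26, 32)


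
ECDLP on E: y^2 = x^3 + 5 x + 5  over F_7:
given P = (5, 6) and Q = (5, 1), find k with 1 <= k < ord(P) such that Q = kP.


Enumerate multiples of P until we hit Q = (5, 1):
  1P = (5, 6)
  2P = (1, 2)
  3P = (2, 4)
  4P = (2, 3)
  5P = (1, 5)
  6P = (5, 1)
Match found at i = 6.

k = 6


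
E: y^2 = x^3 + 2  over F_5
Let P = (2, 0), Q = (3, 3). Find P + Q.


P != Q, so use the chord formula.
s = (y2 - y1) / (x2 - x1) = (3) / (1) mod 5 = 3
x3 = s^2 - x1 - x2 mod 5 = 3^2 - 2 - 3 = 4
y3 = s (x1 - x3) - y1 mod 5 = 3 * (2 - 4) - 0 = 4

P + Q = (4, 4)


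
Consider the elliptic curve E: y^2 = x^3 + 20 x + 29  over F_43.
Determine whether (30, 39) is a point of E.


Check whether y^2 = x^3 + 20 x + 29 (mod 43) for (x, y) = (30, 39).
LHS: y^2 = 39^2 mod 43 = 16
RHS: x^3 + 20 x + 29 = 30^3 + 20*30 + 29 mod 43 = 23
LHS != RHS

No, not on the curve


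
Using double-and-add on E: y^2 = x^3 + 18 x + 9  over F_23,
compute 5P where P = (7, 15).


k = 5 = 101_2 (binary, LSB first: 101)
Double-and-add from P = (7, 15):
  bit 0 = 1: acc = O + (7, 15) = (7, 15)
  bit 1 = 0: acc unchanged = (7, 15)
  bit 2 = 1: acc = (7, 15) + (18, 1) = (0, 20)

5P = (0, 20)


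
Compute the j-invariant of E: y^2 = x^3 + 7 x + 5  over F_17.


Delta = -16(4 a^3 + 27 b^2) mod 17 = 7
-1728 * (4 a)^3 = -1728 * (4*7)^3 mod 17 = 13
j = 13 * 7^(-1) mod 17 = 14

j = 14 (mod 17)


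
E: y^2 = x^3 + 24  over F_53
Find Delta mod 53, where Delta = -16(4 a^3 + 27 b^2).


4 a^3 + 27 b^2 = 4*0^3 + 27*24^2 = 0 + 15552 = 15552
Delta = -16 * (15552) = -248832
Delta mod 53 = 3

Delta = 3 (mod 53)


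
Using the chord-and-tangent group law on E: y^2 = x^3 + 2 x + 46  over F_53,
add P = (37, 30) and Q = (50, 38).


P != Q, so use the chord formula.
s = (y2 - y1) / (x2 - x1) = (8) / (13) mod 53 = 21
x3 = s^2 - x1 - x2 mod 53 = 21^2 - 37 - 50 = 36
y3 = s (x1 - x3) - y1 mod 53 = 21 * (37 - 36) - 30 = 44

P + Q = (36, 44)


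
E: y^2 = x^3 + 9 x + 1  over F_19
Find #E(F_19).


For each x in F_19, count y with y^2 = x^3 + 9 x + 1 mod 19:
  x = 0: RHS = 1, y in [1, 18]  -> 2 point(s)
  x = 1: RHS = 11, y in [7, 12]  -> 2 point(s)
  x = 3: RHS = 17, y in [6, 13]  -> 2 point(s)
  x = 4: RHS = 6, y in [5, 14]  -> 2 point(s)
  x = 5: RHS = 0, y in [0]  -> 1 point(s)
  x = 6: RHS = 5, y in [9, 10]  -> 2 point(s)
  x = 11: RHS = 6, y in [5, 14]  -> 2 point(s)
  x = 13: RHS = 16, y in [4, 15]  -> 2 point(s)
  x = 16: RHS = 4, y in [2, 17]  -> 2 point(s)
Affine points: 17. Add the point at infinity: total = 18.

#E(F_19) = 18


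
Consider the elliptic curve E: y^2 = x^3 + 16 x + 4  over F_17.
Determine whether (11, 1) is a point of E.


Check whether y^2 = x^3 + 16 x + 4 (mod 17) for (x, y) = (11, 1).
LHS: y^2 = 1^2 mod 17 = 1
RHS: x^3 + 16 x + 4 = 11^3 + 16*11 + 4 mod 17 = 15
LHS != RHS

No, not on the curve


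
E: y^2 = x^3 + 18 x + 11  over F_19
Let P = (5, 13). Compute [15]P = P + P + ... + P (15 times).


k = 15 = 1111_2 (binary, LSB first: 1111)
Double-and-add from P = (5, 13):
  bit 0 = 1: acc = O + (5, 13) = (5, 13)
  bit 1 = 1: acc = (5, 13) + (18, 7) = (16, 14)
  bit 2 = 1: acc = (16, 14) + (9, 16) = (3, 4)
  bit 3 = 1: acc = (3, 4) + (17, 9) = (0, 12)

15P = (0, 12)


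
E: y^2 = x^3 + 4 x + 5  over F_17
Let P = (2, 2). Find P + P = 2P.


Doubling: s = (3 x1^2 + a) / (2 y1)
s = (3*2^2 + 4) / (2*2) mod 17 = 4
x3 = s^2 - 2 x1 mod 17 = 4^2 - 2*2 = 12
y3 = s (x1 - x3) - y1 mod 17 = 4 * (2 - 12) - 2 = 9

2P = (12, 9)


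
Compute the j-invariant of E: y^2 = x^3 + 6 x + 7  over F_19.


Delta = -16(4 a^3 + 27 b^2) mod 19 = 6
-1728 * (4 a)^3 = -1728 * (4*6)^3 mod 19 = 11
j = 11 * 6^(-1) mod 19 = 5

j = 5 (mod 19)


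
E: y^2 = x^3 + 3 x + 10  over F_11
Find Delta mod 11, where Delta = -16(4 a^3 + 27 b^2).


4 a^3 + 27 b^2 = 4*3^3 + 27*10^2 = 108 + 2700 = 2808
Delta = -16 * (2808) = -44928
Delta mod 11 = 7

Delta = 7 (mod 11)


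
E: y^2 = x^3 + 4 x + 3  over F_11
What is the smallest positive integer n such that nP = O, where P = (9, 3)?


Compute successive multiples of P until we hit O:
  1P = (9, 3)
  2P = (5, 4)
  3P = (6, 10)
  4P = (10, 3)
  5P = (3, 8)
  6P = (0, 6)
  7P = (7, 0)
  8P = (0, 5)
  ... (continuing to 14P)
  14P = O

ord(P) = 14


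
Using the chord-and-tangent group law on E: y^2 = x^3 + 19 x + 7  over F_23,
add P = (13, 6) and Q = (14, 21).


P != Q, so use the chord formula.
s = (y2 - y1) / (x2 - x1) = (15) / (1) mod 23 = 15
x3 = s^2 - x1 - x2 mod 23 = 15^2 - 13 - 14 = 14
y3 = s (x1 - x3) - y1 mod 23 = 15 * (13 - 14) - 6 = 2

P + Q = (14, 2)


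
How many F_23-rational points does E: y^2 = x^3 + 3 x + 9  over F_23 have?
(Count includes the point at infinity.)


For each x in F_23, count y with y^2 = x^3 + 3 x + 9 mod 23:
  x = 0: RHS = 9, y in [3, 20]  -> 2 point(s)
  x = 1: RHS = 13, y in [6, 17]  -> 2 point(s)
  x = 2: RHS = 0, y in [0]  -> 1 point(s)
  x = 4: RHS = 16, y in [4, 19]  -> 2 point(s)
  x = 6: RHS = 13, y in [6, 17]  -> 2 point(s)
  x = 8: RHS = 16, y in [4, 19]  -> 2 point(s)
  x = 9: RHS = 6, y in [11, 12]  -> 2 point(s)
  x = 10: RHS = 4, y in [2, 21]  -> 2 point(s)
  x = 11: RHS = 16, y in [4, 19]  -> 2 point(s)
  x = 12: RHS = 2, y in [5, 18]  -> 2 point(s)
  x = 14: RHS = 12, y in [9, 14]  -> 2 point(s)
  x = 15: RHS = 2, y in [5, 18]  -> 2 point(s)
  x = 16: RHS = 13, y in [6, 17]  -> 2 point(s)
  x = 19: RHS = 2, y in [5, 18]  -> 2 point(s)
  x = 21: RHS = 18, y in [8, 15]  -> 2 point(s)
Affine points: 29. Add the point at infinity: total = 30.

#E(F_23) = 30


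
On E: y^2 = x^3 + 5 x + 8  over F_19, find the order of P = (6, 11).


Compute successive multiples of P until we hit O:
  1P = (6, 11)
  2P = (5, 14)
  3P = (17, 3)
  4P = (16, 17)
  5P = (8, 3)
  6P = (2, 11)
  7P = (11, 8)
  8P = (13, 16)
  ... (continuing to 22P)
  22P = O

ord(P) = 22


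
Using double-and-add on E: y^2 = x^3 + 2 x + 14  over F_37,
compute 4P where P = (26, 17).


k = 4 = 100_2 (binary, LSB first: 001)
Double-and-add from P = (26, 17):
  bit 0 = 0: acc unchanged = O
  bit 1 = 0: acc unchanged = O
  bit 2 = 1: acc = O + (17, 15) = (17, 15)

4P = (17, 15)


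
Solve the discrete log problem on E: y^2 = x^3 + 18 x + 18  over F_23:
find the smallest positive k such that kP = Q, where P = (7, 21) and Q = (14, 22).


Enumerate multiples of P until we hit Q = (14, 22):
  1P = (7, 21)
  2P = (10, 5)
  3P = (14, 1)
  4P = (5, 16)
  5P = (0, 8)
  6P = (11, 11)
  7P = (17, 4)
  8P = (15, 11)
  9P = (4, 4)
  10P = (16, 20)
  11P = (2, 4)
  12P = (9, 9)
  13P = (20, 11)
  14P = (20, 12)
  15P = (9, 14)
  16P = (2, 19)
  17P = (16, 3)
  18P = (4, 19)
  19P = (15, 12)
  20P = (17, 19)
  21P = (11, 12)
  22P = (0, 15)
  23P = (5, 7)
  24P = (14, 22)
Match found at i = 24.

k = 24


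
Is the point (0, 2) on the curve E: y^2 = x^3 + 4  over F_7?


Check whether y^2 = x^3 + 0 x + 4 (mod 7) for (x, y) = (0, 2).
LHS: y^2 = 2^2 mod 7 = 4
RHS: x^3 + 0 x + 4 = 0^3 + 0*0 + 4 mod 7 = 4
LHS = RHS

Yes, on the curve


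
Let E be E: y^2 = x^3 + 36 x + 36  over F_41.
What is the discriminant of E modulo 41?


4 a^3 + 27 b^2 = 4*36^3 + 27*36^2 = 186624 + 34992 = 221616
Delta = -16 * (221616) = -3545856
Delta mod 41 = 29

Delta = 29 (mod 41)


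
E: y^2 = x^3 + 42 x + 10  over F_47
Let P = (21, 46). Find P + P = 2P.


Doubling: s = (3 x1^2 + a) / (2 y1)
s = (3*21^2 + 42) / (2*46) mod 47 = 46
x3 = s^2 - 2 x1 mod 47 = 46^2 - 2*21 = 6
y3 = s (x1 - x3) - y1 mod 47 = 46 * (21 - 6) - 46 = 33

2P = (6, 33)


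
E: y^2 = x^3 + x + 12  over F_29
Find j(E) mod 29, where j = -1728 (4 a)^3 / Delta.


Delta = -16(4 a^3 + 27 b^2) mod 29 = 20
-1728 * (4 a)^3 = -1728 * (4*1)^3 mod 29 = 14
j = 14 * 20^(-1) mod 29 = 21

j = 21 (mod 29)


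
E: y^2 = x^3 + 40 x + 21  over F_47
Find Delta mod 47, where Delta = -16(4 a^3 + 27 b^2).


4 a^3 + 27 b^2 = 4*40^3 + 27*21^2 = 256000 + 11907 = 267907
Delta = -16 * (267907) = -4286512
Delta mod 47 = 29

Delta = 29 (mod 47)


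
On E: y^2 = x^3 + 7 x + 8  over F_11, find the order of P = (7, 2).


Compute successive multiples of P until we hit O:
  1P = (7, 2)
  2P = (8, 9)
  3P = (1, 7)
  4P = (4, 1)
  5P = (5, 6)
  6P = (3, 1)
  7P = (10, 0)
  8P = (3, 10)
  ... (continuing to 14P)
  14P = O

ord(P) = 14


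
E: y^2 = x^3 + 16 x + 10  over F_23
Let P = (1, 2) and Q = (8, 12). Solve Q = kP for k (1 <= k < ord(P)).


Enumerate multiples of P until we hit Q = (8, 12):
  1P = (1, 2)
  2P = (22, 19)
  3P = (9, 20)
  4P = (8, 11)
  5P = (18, 9)
  6P = (6, 0)
  7P = (18, 14)
  8P = (8, 12)
Match found at i = 8.

k = 8


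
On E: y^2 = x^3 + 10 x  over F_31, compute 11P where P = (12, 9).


k = 11 = 1011_2 (binary, LSB first: 1101)
Double-and-add from P = (12, 9):
  bit 0 = 1: acc = O + (12, 9) = (12, 9)
  bit 1 = 1: acc = (12, 9) + (16, 3) = (13, 8)
  bit 2 = 0: acc unchanged = (13, 8)
  bit 3 = 1: acc = (13, 8) + (14, 30) = (23, 20)

11P = (23, 20)


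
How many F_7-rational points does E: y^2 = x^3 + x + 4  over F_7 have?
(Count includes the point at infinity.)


For each x in F_7, count y with y^2 = x^3 + 1 x + 4 mod 7:
  x = 0: RHS = 4, y in [2, 5]  -> 2 point(s)
  x = 2: RHS = 0, y in [0]  -> 1 point(s)
  x = 4: RHS = 2, y in [3, 4]  -> 2 point(s)
  x = 5: RHS = 1, y in [1, 6]  -> 2 point(s)
  x = 6: RHS = 2, y in [3, 4]  -> 2 point(s)
Affine points: 9. Add the point at infinity: total = 10.

#E(F_7) = 10


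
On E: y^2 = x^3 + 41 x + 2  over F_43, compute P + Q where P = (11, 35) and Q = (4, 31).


P != Q, so use the chord formula.
s = (y2 - y1) / (x2 - x1) = (39) / (36) mod 43 = 19
x3 = s^2 - x1 - x2 mod 43 = 19^2 - 11 - 4 = 2
y3 = s (x1 - x3) - y1 mod 43 = 19 * (11 - 2) - 35 = 7

P + Q = (2, 7)


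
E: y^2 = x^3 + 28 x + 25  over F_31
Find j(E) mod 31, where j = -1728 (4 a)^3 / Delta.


Delta = -16(4 a^3 + 27 b^2) mod 31 = 2
-1728 * (4 a)^3 = -1728 * (4*28)^3 mod 31 = 2
j = 2 * 2^(-1) mod 31 = 1

j = 1 (mod 31)


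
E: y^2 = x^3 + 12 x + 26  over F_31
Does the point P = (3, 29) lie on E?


Check whether y^2 = x^3 + 12 x + 26 (mod 31) for (x, y) = (3, 29).
LHS: y^2 = 29^2 mod 31 = 4
RHS: x^3 + 12 x + 26 = 3^3 + 12*3 + 26 mod 31 = 27
LHS != RHS

No, not on the curve


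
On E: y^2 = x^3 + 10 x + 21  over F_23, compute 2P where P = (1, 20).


Doubling: s = (3 x1^2 + a) / (2 y1)
s = (3*1^2 + 10) / (2*20) mod 23 = 17
x3 = s^2 - 2 x1 mod 23 = 17^2 - 2*1 = 11
y3 = s (x1 - x3) - y1 mod 23 = 17 * (1 - 11) - 20 = 17

2P = (11, 17)


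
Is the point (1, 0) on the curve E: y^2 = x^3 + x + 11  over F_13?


Check whether y^2 = x^3 + 1 x + 11 (mod 13) for (x, y) = (1, 0).
LHS: y^2 = 0^2 mod 13 = 0
RHS: x^3 + 1 x + 11 = 1^3 + 1*1 + 11 mod 13 = 0
LHS = RHS

Yes, on the curve


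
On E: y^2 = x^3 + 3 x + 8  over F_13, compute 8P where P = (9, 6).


k = 8 = 1000_2 (binary, LSB first: 0001)
Double-and-add from P = (9, 6):
  bit 0 = 0: acc unchanged = O
  bit 1 = 0: acc unchanged = O
  bit 2 = 0: acc unchanged = O
  bit 3 = 1: acc = O + (9, 7) = (9, 7)

8P = (9, 7)


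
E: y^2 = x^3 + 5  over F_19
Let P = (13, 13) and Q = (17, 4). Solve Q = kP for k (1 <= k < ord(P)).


Enumerate multiples of P until we hit Q = (17, 4):
  1P = (13, 13)
  2P = (17, 4)
Match found at i = 2.

k = 2


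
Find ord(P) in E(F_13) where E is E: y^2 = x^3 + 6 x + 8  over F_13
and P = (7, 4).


Compute successive multiples of P until we hit O:
  1P = (7, 4)
  2P = (3, 1)
  3P = (6, 0)
  4P = (3, 12)
  5P = (7, 9)
  6P = O

ord(P) = 6


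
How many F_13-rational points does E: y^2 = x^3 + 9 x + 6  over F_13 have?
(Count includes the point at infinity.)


For each x in F_13, count y with y^2 = x^3 + 9 x + 6 mod 13:
  x = 1: RHS = 3, y in [4, 9]  -> 2 point(s)
  x = 6: RHS = 3, y in [4, 9]  -> 2 point(s)
  x = 7: RHS = 9, y in [3, 10]  -> 2 point(s)
  x = 9: RHS = 10, y in [6, 7]  -> 2 point(s)
  x = 10: RHS = 4, y in [2, 11]  -> 2 point(s)
  x = 12: RHS = 9, y in [3, 10]  -> 2 point(s)
Affine points: 12. Add the point at infinity: total = 13.

#E(F_13) = 13


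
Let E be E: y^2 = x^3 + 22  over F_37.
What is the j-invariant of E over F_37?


Delta = -16(4 a^3 + 27 b^2) mod 37 = 36
-1728 * (4 a)^3 = -1728 * (4*0)^3 mod 37 = 0
j = 0 * 36^(-1) mod 37 = 0

j = 0 (mod 37)


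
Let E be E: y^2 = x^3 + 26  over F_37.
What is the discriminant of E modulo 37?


4 a^3 + 27 b^2 = 4*0^3 + 27*26^2 = 0 + 18252 = 18252
Delta = -16 * (18252) = -292032
Delta mod 37 = 9

Delta = 9 (mod 37)


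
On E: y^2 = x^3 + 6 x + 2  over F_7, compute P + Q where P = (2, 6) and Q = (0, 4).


P != Q, so use the chord formula.
s = (y2 - y1) / (x2 - x1) = (5) / (5) mod 7 = 1
x3 = s^2 - x1 - x2 mod 7 = 1^2 - 2 - 0 = 6
y3 = s (x1 - x3) - y1 mod 7 = 1 * (2 - 6) - 6 = 4

P + Q = (6, 4)


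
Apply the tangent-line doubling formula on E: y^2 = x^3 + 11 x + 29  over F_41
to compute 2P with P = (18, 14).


Doubling: s = (3 x1^2 + a) / (2 y1)
s = (3*18^2 + 11) / (2*14) mod 41 = 19
x3 = s^2 - 2 x1 mod 41 = 19^2 - 2*18 = 38
y3 = s (x1 - x3) - y1 mod 41 = 19 * (18 - 38) - 14 = 16

2P = (38, 16)


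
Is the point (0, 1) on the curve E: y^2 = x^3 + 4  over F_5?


Check whether y^2 = x^3 + 0 x + 4 (mod 5) for (x, y) = (0, 1).
LHS: y^2 = 1^2 mod 5 = 1
RHS: x^3 + 0 x + 4 = 0^3 + 0*0 + 4 mod 5 = 4
LHS != RHS

No, not on the curve


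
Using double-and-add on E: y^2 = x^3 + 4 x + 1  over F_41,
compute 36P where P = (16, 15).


k = 36 = 100100_2 (binary, LSB first: 001001)
Double-and-add from P = (16, 15):
  bit 0 = 0: acc unchanged = O
  bit 1 = 0: acc unchanged = O
  bit 2 = 1: acc = O + (36, 15) = (36, 15)
  bit 3 = 0: acc unchanged = (36, 15)
  bit 4 = 0: acc unchanged = (36, 15)
  bit 5 = 1: acc = (36, 15) + (23, 1) = (13, 35)

36P = (13, 35)


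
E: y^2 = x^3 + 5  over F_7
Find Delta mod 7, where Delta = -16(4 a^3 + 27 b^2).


4 a^3 + 27 b^2 = 4*0^3 + 27*5^2 = 0 + 675 = 675
Delta = -16 * (675) = -10800
Delta mod 7 = 1

Delta = 1 (mod 7)


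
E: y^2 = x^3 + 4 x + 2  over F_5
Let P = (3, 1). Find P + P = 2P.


Doubling: s = (3 x1^2 + a) / (2 y1)
s = (3*3^2 + 4) / (2*1) mod 5 = 3
x3 = s^2 - 2 x1 mod 5 = 3^2 - 2*3 = 3
y3 = s (x1 - x3) - y1 mod 5 = 3 * (3 - 3) - 1 = 4

2P = (3, 4)


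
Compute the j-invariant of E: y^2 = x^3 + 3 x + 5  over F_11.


Delta = -16(4 a^3 + 27 b^2) mod 11 = 1
-1728 * (4 a)^3 = -1728 * (4*3)^3 mod 11 = 10
j = 10 * 1^(-1) mod 11 = 10

j = 10 (mod 11)


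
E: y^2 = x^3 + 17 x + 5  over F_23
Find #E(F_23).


For each x in F_23, count y with y^2 = x^3 + 17 x + 5 mod 23:
  x = 1: RHS = 0, y in [0]  -> 1 point(s)
  x = 2: RHS = 1, y in [1, 22]  -> 2 point(s)
  x = 5: RHS = 8, y in [10, 13]  -> 2 point(s)
  x = 6: RHS = 1, y in [1, 22]  -> 2 point(s)
  x = 8: RHS = 9, y in [3, 20]  -> 2 point(s)
  x = 9: RHS = 13, y in [6, 17]  -> 2 point(s)
  x = 10: RHS = 2, y in [5, 18]  -> 2 point(s)
  x = 13: RHS = 8, y in [10, 13]  -> 2 point(s)
  x = 15: RHS = 1, y in [1, 22]  -> 2 point(s)
  x = 16: RHS = 3, y in [7, 16]  -> 2 point(s)
  x = 17: RHS = 9, y in [3, 20]  -> 2 point(s)
  x = 18: RHS = 2, y in [5, 18]  -> 2 point(s)
  x = 21: RHS = 9, y in [3, 20]  -> 2 point(s)
Affine points: 25. Add the point at infinity: total = 26.

#E(F_23) = 26


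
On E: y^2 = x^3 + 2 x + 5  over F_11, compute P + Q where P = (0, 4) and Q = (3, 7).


P != Q, so use the chord formula.
s = (y2 - y1) / (x2 - x1) = (3) / (3) mod 11 = 1
x3 = s^2 - x1 - x2 mod 11 = 1^2 - 0 - 3 = 9
y3 = s (x1 - x3) - y1 mod 11 = 1 * (0 - 9) - 4 = 9

P + Q = (9, 9)


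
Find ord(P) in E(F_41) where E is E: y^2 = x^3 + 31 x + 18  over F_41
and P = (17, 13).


Compute successive multiples of P until we hit O:
  1P = (17, 13)
  2P = (16, 31)
  3P = (4, 40)
  4P = (10, 4)
  5P = (19, 2)
  6P = (25, 31)
  7P = (22, 27)
  8P = (0, 10)
  ... (continuing to 53P)
  53P = O

ord(P) = 53


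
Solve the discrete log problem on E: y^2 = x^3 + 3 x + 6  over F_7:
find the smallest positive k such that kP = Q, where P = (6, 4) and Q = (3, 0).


Enumerate multiples of P until we hit Q = (3, 0):
  1P = (6, 4)
  2P = (3, 0)
Match found at i = 2.

k = 2


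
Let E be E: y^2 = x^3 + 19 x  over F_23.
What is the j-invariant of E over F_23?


Delta = -16(4 a^3 + 27 b^2) mod 23 = 2
-1728 * (4 a)^3 = -1728 * (4*19)^3 mod 23 = 6
j = 6 * 2^(-1) mod 23 = 3

j = 3 (mod 23)


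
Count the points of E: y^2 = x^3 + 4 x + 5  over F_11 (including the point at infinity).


For each x in F_11, count y with y^2 = x^3 + 4 x + 5 mod 11:
  x = 0: RHS = 5, y in [4, 7]  -> 2 point(s)
  x = 3: RHS = 0, y in [0]  -> 1 point(s)
  x = 6: RHS = 3, y in [5, 6]  -> 2 point(s)
  x = 9: RHS = 0, y in [0]  -> 1 point(s)
  x = 10: RHS = 0, y in [0]  -> 1 point(s)
Affine points: 7. Add the point at infinity: total = 8.

#E(F_11) = 8


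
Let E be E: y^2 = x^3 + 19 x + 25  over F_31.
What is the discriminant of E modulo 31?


4 a^3 + 27 b^2 = 4*19^3 + 27*25^2 = 27436 + 16875 = 44311
Delta = -16 * (44311) = -708976
Delta mod 31 = 25

Delta = 25 (mod 31)


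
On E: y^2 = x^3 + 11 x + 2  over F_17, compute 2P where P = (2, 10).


Doubling: s = (3 x1^2 + a) / (2 y1)
s = (3*2^2 + 11) / (2*10) mod 17 = 2
x3 = s^2 - 2 x1 mod 17 = 2^2 - 2*2 = 0
y3 = s (x1 - x3) - y1 mod 17 = 2 * (2 - 0) - 10 = 11

2P = (0, 11)


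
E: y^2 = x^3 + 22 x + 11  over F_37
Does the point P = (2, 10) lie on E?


Check whether y^2 = x^3 + 22 x + 11 (mod 37) for (x, y) = (2, 10).
LHS: y^2 = 10^2 mod 37 = 26
RHS: x^3 + 22 x + 11 = 2^3 + 22*2 + 11 mod 37 = 26
LHS = RHS

Yes, on the curve


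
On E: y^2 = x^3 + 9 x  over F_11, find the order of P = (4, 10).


Compute successive multiples of P until we hit O:
  1P = (4, 10)
  2P = (4, 1)
  3P = O

ord(P) = 3


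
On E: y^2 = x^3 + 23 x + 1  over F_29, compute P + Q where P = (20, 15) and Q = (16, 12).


P != Q, so use the chord formula.
s = (y2 - y1) / (x2 - x1) = (26) / (25) mod 29 = 8
x3 = s^2 - x1 - x2 mod 29 = 8^2 - 20 - 16 = 28
y3 = s (x1 - x3) - y1 mod 29 = 8 * (20 - 28) - 15 = 8

P + Q = (28, 8)


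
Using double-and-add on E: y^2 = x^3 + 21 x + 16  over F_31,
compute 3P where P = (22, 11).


k = 3 = 11_2 (binary, LSB first: 11)
Double-and-add from P = (22, 11):
  bit 0 = 1: acc = O + (22, 11) = (22, 11)
  bit 1 = 1: acc = (22, 11) + (7, 14) = (7, 17)

3P = (7, 17)


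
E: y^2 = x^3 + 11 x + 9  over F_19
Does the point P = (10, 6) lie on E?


Check whether y^2 = x^3 + 11 x + 9 (mod 19) for (x, y) = (10, 6).
LHS: y^2 = 6^2 mod 19 = 17
RHS: x^3 + 11 x + 9 = 10^3 + 11*10 + 9 mod 19 = 17
LHS = RHS

Yes, on the curve


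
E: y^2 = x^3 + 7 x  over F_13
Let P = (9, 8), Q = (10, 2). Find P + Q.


P != Q, so use the chord formula.
s = (y2 - y1) / (x2 - x1) = (7) / (1) mod 13 = 7
x3 = s^2 - x1 - x2 mod 13 = 7^2 - 9 - 10 = 4
y3 = s (x1 - x3) - y1 mod 13 = 7 * (9 - 4) - 8 = 1

P + Q = (4, 1)


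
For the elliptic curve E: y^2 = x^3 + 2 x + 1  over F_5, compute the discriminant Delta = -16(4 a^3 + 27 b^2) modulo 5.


4 a^3 + 27 b^2 = 4*2^3 + 27*1^2 = 32 + 27 = 59
Delta = -16 * (59) = -944
Delta mod 5 = 1

Delta = 1 (mod 5)


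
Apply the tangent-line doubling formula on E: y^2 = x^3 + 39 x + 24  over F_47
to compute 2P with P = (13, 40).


Doubling: s = (3 x1^2 + a) / (2 y1)
s = (3*13^2 + 39) / (2*40) mod 47 = 8
x3 = s^2 - 2 x1 mod 47 = 8^2 - 2*13 = 38
y3 = s (x1 - x3) - y1 mod 47 = 8 * (13 - 38) - 40 = 42

2P = (38, 42)


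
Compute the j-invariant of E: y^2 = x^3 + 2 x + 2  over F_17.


Delta = -16(4 a^3 + 27 b^2) mod 17 = 4
-1728 * (4 a)^3 = -1728 * (4*2)^3 mod 17 = 12
j = 12 * 4^(-1) mod 17 = 3

j = 3 (mod 17)


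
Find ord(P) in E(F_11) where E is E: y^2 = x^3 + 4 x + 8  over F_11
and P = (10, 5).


Compute successive multiples of P until we hit O:
  1P = (10, 5)
  2P = (7, 7)
  3P = (3, 5)
  4P = (9, 6)
  5P = (4, 0)
  6P = (9, 5)
  7P = (3, 6)
  8P = (7, 4)
  ... (continuing to 10P)
  10P = O

ord(P) = 10


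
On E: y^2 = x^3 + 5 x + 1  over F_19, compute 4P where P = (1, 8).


k = 4 = 100_2 (binary, LSB first: 001)
Double-and-add from P = (1, 8):
  bit 0 = 0: acc unchanged = O
  bit 1 = 0: acc unchanged = O
  bit 2 = 1: acc = O + (11, 0) = (11, 0)

4P = (11, 0)


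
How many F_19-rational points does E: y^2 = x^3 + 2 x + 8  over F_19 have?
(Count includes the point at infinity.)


For each x in F_19, count y with y^2 = x^3 + 2 x + 8 mod 19:
  x = 1: RHS = 11, y in [7, 12]  -> 2 point(s)
  x = 2: RHS = 1, y in [1, 18]  -> 2 point(s)
  x = 4: RHS = 4, y in [2, 17]  -> 2 point(s)
  x = 7: RHS = 4, y in [2, 17]  -> 2 point(s)
  x = 8: RHS = 4, y in [2, 17]  -> 2 point(s)
  x = 14: RHS = 6, y in [5, 14]  -> 2 point(s)
  x = 18: RHS = 5, y in [9, 10]  -> 2 point(s)
Affine points: 14. Add the point at infinity: total = 15.

#E(F_19) = 15


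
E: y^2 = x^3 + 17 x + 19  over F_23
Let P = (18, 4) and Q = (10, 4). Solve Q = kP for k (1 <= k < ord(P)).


Enumerate multiples of P until we hit Q = (10, 4):
  1P = (18, 4)
  2P = (10, 19)
  3P = (19, 18)
  4P = (21, 0)
  5P = (19, 5)
  6P = (10, 4)
Match found at i = 6.

k = 6


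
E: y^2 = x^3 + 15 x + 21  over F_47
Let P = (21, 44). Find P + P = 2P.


Doubling: s = (3 x1^2 + a) / (2 y1)
s = (3*21^2 + 15) / (2*44) mod 47 = 12
x3 = s^2 - 2 x1 mod 47 = 12^2 - 2*21 = 8
y3 = s (x1 - x3) - y1 mod 47 = 12 * (21 - 8) - 44 = 18

2P = (8, 18)


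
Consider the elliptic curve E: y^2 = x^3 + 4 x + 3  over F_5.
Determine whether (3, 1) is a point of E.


Check whether y^2 = x^3 + 4 x + 3 (mod 5) for (x, y) = (3, 1).
LHS: y^2 = 1^2 mod 5 = 1
RHS: x^3 + 4 x + 3 = 3^3 + 4*3 + 3 mod 5 = 2
LHS != RHS

No, not on the curve


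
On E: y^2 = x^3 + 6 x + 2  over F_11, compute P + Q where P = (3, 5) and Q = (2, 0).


P != Q, so use the chord formula.
s = (y2 - y1) / (x2 - x1) = (6) / (10) mod 11 = 5
x3 = s^2 - x1 - x2 mod 11 = 5^2 - 3 - 2 = 9
y3 = s (x1 - x3) - y1 mod 11 = 5 * (3 - 9) - 5 = 9

P + Q = (9, 9)


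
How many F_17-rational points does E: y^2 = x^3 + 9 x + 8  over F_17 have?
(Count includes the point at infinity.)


For each x in F_17, count y with y^2 = x^3 + 9 x + 8 mod 17:
  x = 0: RHS = 8, y in [5, 12]  -> 2 point(s)
  x = 1: RHS = 1, y in [1, 16]  -> 2 point(s)
  x = 2: RHS = 0, y in [0]  -> 1 point(s)
  x = 5: RHS = 8, y in [5, 12]  -> 2 point(s)
  x = 9: RHS = 2, y in [6, 11]  -> 2 point(s)
  x = 12: RHS = 8, y in [5, 12]  -> 2 point(s)
  x = 15: RHS = 16, y in [4, 13]  -> 2 point(s)
  x = 16: RHS = 15, y in [7, 10]  -> 2 point(s)
Affine points: 15. Add the point at infinity: total = 16.

#E(F_17) = 16


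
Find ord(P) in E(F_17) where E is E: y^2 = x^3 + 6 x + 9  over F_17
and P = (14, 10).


Compute successive multiples of P until we hit O:
  1P = (14, 10)
  2P = (8, 5)
  3P = (16, 11)
  4P = (0, 14)
  5P = (1, 13)
  6P = (10, 10)
  7P = (10, 7)
  8P = (1, 4)
  ... (continuing to 13P)
  13P = O

ord(P) = 13


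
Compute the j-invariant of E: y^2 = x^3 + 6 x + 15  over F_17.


Delta = -16(4 a^3 + 27 b^2) mod 17 = 3
-1728 * (4 a)^3 = -1728 * (4*6)^3 mod 17 = 1
j = 1 * 3^(-1) mod 17 = 6

j = 6 (mod 17)


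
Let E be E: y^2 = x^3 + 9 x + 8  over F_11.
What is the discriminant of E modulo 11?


4 a^3 + 27 b^2 = 4*9^3 + 27*8^2 = 2916 + 1728 = 4644
Delta = -16 * (4644) = -74304
Delta mod 11 = 1

Delta = 1 (mod 11)


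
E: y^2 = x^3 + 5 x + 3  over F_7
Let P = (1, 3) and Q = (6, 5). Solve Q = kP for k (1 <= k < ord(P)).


Enumerate multiples of P until we hit Q = (6, 5):
  1P = (1, 3)
  2P = (6, 2)
  3P = (2, 0)
  4P = (6, 5)
Match found at i = 4.

k = 4


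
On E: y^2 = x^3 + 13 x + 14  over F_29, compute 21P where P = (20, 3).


k = 21 = 10101_2 (binary, LSB first: 10101)
Double-and-add from P = (20, 3):
  bit 0 = 1: acc = O + (20, 3) = (20, 3)
  bit 1 = 0: acc unchanged = (20, 3)
  bit 2 = 1: acc = (20, 3) + (12, 19) = (1, 17)
  bit 3 = 0: acc unchanged = (1, 17)
  bit 4 = 1: acc = (1, 17) + (27, 26) = (10, 10)

21P = (10, 10)


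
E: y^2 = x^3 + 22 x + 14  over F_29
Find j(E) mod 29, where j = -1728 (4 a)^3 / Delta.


Delta = -16(4 a^3 + 27 b^2) mod 29 = 7
-1728 * (4 a)^3 = -1728 * (4*22)^3 mod 29 = 12
j = 12 * 7^(-1) mod 29 = 10

j = 10 (mod 29)


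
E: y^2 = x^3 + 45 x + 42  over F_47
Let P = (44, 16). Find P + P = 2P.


Doubling: s = (3 x1^2 + a) / (2 y1)
s = (3*44^2 + 45) / (2*16) mod 47 = 14
x3 = s^2 - 2 x1 mod 47 = 14^2 - 2*44 = 14
y3 = s (x1 - x3) - y1 mod 47 = 14 * (44 - 14) - 16 = 28

2P = (14, 28)


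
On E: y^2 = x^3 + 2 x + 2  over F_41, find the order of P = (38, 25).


Compute successive multiples of P until we hit O:
  1P = (38, 25)
  2P = (26, 0)
  3P = (38, 16)
  4P = O

ord(P) = 4


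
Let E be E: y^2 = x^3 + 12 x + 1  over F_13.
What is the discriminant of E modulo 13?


4 a^3 + 27 b^2 = 4*12^3 + 27*1^2 = 6912 + 27 = 6939
Delta = -16 * (6939) = -111024
Delta mod 13 = 9

Delta = 9 (mod 13)


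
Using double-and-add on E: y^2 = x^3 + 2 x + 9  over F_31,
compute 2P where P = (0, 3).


k = 2 = 10_2 (binary, LSB first: 01)
Double-and-add from P = (0, 3):
  bit 0 = 0: acc unchanged = O
  bit 1 = 1: acc = O + (7, 5) = (7, 5)

2P = (7, 5)


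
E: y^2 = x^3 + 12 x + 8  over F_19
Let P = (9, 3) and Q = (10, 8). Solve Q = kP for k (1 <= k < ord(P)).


Enumerate multiples of P until we hit Q = (10, 8):
  1P = (9, 3)
  2P = (7, 6)
  3P = (10, 8)
Match found at i = 3.

k = 3
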